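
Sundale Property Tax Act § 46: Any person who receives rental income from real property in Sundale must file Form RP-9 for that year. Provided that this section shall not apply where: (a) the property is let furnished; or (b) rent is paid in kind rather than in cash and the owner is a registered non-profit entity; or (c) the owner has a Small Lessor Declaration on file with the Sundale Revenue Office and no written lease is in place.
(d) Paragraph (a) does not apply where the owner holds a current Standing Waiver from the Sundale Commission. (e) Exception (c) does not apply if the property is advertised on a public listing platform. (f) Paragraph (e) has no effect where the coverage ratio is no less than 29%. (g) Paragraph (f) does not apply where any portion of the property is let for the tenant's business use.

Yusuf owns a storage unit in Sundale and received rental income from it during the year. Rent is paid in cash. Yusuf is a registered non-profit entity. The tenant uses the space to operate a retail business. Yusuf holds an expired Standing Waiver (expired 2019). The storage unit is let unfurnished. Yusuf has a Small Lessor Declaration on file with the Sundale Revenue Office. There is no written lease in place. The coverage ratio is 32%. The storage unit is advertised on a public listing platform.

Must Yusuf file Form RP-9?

Yes — Yusuf must file Form RP-9.

Exception (a) fails — the property is let unfurnished.
Exception (b) fails — rent is paid in cash.
Exception (c)'s conditions are all satisfied: a Small Lessor Declaration is on file; there is no written lease. Turning to paragraphs (e)–(g): (e) operates against (c): the property is publicly advertised. (f) would limit (e) — the coverage ratio is 32%, meeting the 29% threshold — but (g) sets (f) aside: (g) is triggered — the space is let for business use. (c) is therefore removed.
Every exception is unavailable, so the rule governs.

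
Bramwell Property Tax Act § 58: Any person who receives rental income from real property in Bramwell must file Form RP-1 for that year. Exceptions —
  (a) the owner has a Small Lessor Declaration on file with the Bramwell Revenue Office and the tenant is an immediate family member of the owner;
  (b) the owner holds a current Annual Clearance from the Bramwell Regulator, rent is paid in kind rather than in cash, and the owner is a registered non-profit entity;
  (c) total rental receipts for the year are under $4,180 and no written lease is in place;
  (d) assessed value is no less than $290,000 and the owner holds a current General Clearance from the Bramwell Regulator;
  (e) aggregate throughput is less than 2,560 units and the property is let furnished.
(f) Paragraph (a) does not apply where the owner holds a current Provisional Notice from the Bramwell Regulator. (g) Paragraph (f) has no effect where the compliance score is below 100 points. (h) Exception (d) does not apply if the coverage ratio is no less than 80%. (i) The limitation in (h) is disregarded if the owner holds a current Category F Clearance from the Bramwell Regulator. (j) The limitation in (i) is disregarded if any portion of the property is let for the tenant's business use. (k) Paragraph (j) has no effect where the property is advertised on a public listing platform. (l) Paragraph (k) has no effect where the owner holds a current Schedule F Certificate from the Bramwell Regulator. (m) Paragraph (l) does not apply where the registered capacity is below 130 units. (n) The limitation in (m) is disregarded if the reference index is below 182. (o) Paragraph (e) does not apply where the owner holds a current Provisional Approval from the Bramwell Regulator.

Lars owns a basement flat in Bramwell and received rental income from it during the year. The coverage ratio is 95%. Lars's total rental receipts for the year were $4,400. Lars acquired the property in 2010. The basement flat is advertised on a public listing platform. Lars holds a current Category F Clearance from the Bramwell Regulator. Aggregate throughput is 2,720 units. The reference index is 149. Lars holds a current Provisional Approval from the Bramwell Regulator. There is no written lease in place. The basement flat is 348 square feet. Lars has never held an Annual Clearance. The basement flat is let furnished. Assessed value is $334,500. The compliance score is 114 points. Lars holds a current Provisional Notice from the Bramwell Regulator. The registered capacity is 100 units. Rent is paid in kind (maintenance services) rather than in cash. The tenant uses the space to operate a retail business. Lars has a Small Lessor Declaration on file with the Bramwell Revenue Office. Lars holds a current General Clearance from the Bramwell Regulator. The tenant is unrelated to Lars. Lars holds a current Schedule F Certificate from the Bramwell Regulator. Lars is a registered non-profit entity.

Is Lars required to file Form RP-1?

Exception (a) requires that the tenant is an immediate family member of the owner; but the tenant is unrelated to the owner, so (a) is unavailable.
Exception (b) does not apply: there is no Annual Clearance in force.
Exception (c) requires that total rental receipts for the year are under $4,180; but total rental receipts for the year are $4,400, not under $4,180, so (c) is unavailable.
All of (d)'s requirements are met (assessed value is $334,500, meeting the $290,000 threshold; a current General Clearance is held). However, paragraphs (h)–(n) must be considered: (h) operates against (d): the coverage ratio is 95%, meeting the 80% threshold. (i) would limit (h) — a current Category F Clearance is held — but (j) sets (i) aside: (j) is engaged — the space is let for business use. (k) would limit (j) — the property is publicly advertised — but (l) sets (k) aside: (l) applies — a current Schedule F Certificate is held. (m) would limit (l) — the registered capacity is 100 units, below the 130 units limit — but (n) sets (m) aside: (n) operates — the reference index is 149, below the 182 limit. Exception (d) does not apply.
Exception (e) requires that aggregate throughput is less than 2,560 units; but aggregate throughput is 2,720 units, not less than 2,560 units, so (e) is unavailable.
None of the exceptions is available; § 58 applies in full.

Yes — Lars must file Form RP-1.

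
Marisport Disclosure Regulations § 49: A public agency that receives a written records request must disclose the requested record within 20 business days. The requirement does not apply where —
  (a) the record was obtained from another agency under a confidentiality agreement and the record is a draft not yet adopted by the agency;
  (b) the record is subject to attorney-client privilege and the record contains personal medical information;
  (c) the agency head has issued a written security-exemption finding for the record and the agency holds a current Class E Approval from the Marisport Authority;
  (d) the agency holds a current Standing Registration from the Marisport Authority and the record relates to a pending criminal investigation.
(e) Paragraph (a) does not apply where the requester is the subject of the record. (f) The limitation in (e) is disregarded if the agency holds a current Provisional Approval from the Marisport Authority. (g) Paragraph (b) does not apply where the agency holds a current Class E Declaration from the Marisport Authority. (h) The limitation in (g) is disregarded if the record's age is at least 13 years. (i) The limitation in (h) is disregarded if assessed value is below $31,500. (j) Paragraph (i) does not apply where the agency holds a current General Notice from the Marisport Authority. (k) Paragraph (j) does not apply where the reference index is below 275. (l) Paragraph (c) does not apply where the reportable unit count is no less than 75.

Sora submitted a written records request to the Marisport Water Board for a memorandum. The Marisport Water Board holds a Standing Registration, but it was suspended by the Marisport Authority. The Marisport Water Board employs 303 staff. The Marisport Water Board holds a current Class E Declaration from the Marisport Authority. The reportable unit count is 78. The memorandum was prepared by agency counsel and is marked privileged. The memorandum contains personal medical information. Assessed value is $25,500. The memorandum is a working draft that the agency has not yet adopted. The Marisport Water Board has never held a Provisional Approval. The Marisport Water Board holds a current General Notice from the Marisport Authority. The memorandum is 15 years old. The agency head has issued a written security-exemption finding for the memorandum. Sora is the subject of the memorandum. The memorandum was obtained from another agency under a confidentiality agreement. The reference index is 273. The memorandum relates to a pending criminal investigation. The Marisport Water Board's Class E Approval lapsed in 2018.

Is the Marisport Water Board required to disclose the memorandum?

Yes — the Marisport Water Board must disclose the memorandum.

All of (a)'s requirements are met (the memorandum was obtained under a confidentiality agreement; the memorandum is an unadopted draft). Turning to paragraphs (e)–(f): (e) operates against (a): Sora is the subject of the memorandum. (f) is not engaged (no current Provisional Approval is held), so (e) stands. Exception (a) does not apply.
All of (b)'s requirements are met (the memorandum is privileged; the memorandum contains personal medical information). But: (g) is triggered — a current Class E Declaration is held. (h) is engaged (the record's age is 15 years, meeting the 13 years threshold), but is overridden by (i): (i) applies — assessed value is $25,500, below the $31,500 limit. (j) is triggered (a current General Notice is held), but is itself disapplied by (k): (k) operates against (j): the reference index is 273, below the 275 limit. Exception (b) does not apply.
Exception (c) requires that the agency holds a current Class E Approval from the Marisport Authority; but no current Class E Approval is held, so (c) is unavailable.
Exception (d) fails — there is no Standing Registration in force.
None of the exceptions is available; § 49 applies in full.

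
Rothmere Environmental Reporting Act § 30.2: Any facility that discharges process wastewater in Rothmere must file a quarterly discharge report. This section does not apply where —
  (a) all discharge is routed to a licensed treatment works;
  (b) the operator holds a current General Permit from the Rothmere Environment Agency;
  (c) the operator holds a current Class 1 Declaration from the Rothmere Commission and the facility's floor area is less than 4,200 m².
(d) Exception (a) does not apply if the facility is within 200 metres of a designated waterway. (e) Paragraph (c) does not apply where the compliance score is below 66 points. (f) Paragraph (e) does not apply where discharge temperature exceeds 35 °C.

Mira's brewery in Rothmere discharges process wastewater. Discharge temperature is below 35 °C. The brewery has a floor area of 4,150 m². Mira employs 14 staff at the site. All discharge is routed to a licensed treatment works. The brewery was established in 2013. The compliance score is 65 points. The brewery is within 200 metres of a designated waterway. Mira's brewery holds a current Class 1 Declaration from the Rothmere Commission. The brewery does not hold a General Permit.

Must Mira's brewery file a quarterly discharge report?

Exception (a)'s conditions are all satisfied: discharge is routed to a licensed treatment works. Turning to paragraph (d): (d) operates against (a): the brewery is within 200 m of a designated waterway. So (a) is unavailable.
Exception (b) fails — no General Permit is held.
Exception (c)'s conditions are all satisfied: a current Class 1 Declaration is held; the facility's floor area is 4,150 m², less than the 4,200 m² limit. Turning to paragraphs (e)–(f): (e) applies — the compliance score is 65 points, below the 66 points limit. (f), which would lift (e), is not triggered — discharge temperature is below 35 °C. (c) is therefore removed.
No exception applies. The general rule governs.

Yes — Mira's brewery must file a quarterly discharge report.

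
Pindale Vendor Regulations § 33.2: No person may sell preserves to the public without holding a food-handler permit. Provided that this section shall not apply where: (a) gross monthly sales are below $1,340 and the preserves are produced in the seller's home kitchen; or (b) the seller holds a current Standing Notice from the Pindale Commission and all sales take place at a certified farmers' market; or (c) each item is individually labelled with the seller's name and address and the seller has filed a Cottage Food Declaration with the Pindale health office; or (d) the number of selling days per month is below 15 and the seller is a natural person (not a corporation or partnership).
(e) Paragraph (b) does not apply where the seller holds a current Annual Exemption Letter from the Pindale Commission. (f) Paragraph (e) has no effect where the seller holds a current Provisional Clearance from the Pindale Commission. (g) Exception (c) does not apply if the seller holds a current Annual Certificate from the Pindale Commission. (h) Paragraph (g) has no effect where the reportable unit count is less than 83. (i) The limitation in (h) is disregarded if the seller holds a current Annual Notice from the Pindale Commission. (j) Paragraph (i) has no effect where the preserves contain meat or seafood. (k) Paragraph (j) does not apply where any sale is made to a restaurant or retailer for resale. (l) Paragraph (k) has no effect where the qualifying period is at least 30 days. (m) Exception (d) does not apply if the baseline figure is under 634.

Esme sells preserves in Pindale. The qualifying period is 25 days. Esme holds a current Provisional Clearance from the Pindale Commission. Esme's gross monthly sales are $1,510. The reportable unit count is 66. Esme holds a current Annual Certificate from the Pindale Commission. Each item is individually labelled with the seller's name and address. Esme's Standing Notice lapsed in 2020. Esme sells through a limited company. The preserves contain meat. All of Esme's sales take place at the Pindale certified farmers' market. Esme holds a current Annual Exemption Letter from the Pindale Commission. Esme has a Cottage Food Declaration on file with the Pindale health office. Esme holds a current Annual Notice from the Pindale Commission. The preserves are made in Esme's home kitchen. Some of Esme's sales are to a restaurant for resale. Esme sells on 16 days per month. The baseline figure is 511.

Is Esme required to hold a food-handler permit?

Yes — Esme must hold a food-handler permit.

Exception (a) requires that gross monthly sales are below $1,340; but gross monthly sales are $1,510, not below $1,340, so (a) is unavailable.
Exception (b) requires that the seller holds a current Standing Notice from the Pindale Commission; but the Standing Notice is not current, so (b) is unavailable.
Exception (c): items are individually labelled; a Cottage Food Declaration is on file — every condition holds. But applying paragraphs (g)–(l): (g) is engaged — a current Annual Certificate is held. (h) would limit (g) — the reportable unit count is 66, less than the 83 limit — but (i) sets (h) aside: (i) applies — a current Annual Notice is held. (j) is engaged (the preserves contain meat), but yields to (k): (k) operates against (j): some sales are to a restaurant for resale. (l), which would lift (k), is not engaged — the qualifying period is 25 days, short of 30 days. So (c) is unavailable.
Exception (d) does not apply: the number of selling days per month is 16, not below 15.
Every exception is unavailable, so the rule governs.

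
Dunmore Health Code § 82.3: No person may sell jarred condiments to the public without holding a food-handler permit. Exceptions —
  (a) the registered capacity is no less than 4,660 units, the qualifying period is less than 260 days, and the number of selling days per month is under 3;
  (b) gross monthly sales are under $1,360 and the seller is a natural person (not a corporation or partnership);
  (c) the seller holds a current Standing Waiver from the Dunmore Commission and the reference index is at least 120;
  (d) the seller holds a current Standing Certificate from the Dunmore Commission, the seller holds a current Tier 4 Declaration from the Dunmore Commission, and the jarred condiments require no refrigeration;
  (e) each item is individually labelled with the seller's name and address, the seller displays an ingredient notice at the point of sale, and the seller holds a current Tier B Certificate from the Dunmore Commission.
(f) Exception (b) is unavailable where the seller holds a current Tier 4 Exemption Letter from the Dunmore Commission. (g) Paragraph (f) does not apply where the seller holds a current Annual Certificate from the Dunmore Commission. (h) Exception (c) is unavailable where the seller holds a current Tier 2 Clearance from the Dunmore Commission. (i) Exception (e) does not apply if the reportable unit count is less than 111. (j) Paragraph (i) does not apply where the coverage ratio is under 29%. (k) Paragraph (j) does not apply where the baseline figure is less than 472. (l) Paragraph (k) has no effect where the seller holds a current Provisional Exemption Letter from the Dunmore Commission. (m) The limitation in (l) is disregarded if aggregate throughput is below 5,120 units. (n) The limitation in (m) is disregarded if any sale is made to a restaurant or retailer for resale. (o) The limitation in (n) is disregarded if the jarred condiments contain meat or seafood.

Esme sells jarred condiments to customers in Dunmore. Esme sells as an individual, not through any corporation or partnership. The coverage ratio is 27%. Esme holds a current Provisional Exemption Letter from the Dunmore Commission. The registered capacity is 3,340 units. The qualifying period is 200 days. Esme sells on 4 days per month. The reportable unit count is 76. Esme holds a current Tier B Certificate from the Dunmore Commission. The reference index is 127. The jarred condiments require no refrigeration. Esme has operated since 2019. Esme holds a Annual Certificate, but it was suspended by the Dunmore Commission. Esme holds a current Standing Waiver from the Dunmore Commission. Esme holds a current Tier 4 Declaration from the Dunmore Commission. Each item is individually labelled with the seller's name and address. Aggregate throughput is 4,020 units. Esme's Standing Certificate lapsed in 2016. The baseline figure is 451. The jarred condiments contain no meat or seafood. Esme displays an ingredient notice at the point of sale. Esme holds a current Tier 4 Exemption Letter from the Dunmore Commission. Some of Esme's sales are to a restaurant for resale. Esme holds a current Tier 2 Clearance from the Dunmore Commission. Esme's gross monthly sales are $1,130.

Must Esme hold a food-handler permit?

Exception (a) fails — the registered capacity is 3,340 units, short of 4,660 units.
All of (b)'s requirements are met (gross monthly sales are $1,130, under the $1,360 limit; the seller is a natural person). However, paragraphs (f)–(g) must be considered: (f) operates — a current Tier 4 Exemption Letter is held. (g), which would lift (f), does not operate here — there is no Annual Certificate in force. So (b) is unavailable.
All of (c)'s requirements are met (a current Standing Waiver is held; the reference index is 127, meeting the 120 threshold). Turning to paragraph (h): (h) applies — a current Tier 2 Clearance is held. So (c) is unavailable.
Exception (d) does not apply: the Standing Certificate is not current.
Exception (e)'s conditions are all satisfied: items are individually labelled; an ingredient notice is displayed; a current Tier B Certificate is held. Considering the limiting provisions: (i) is triggered (the reportable unit count is 76, less than the 111 limit), but yields to (j): (j) operates against (i): the coverage ratio is 27%, under the 29% limit. (k) is engaged (the baseline figure is 451, less than the 472 limit), but is displaced by (l): (l) operates against (k): a current Provisional Exemption Letter is held. (m) would limit (l) — aggregate throughput is 4,020 units, below the 5,120 units limit — but (n) sets (m) aside: (n) is engaged — some sales are to a restaurant for resale. (o) is not engaged (the jarred condiments contain no meat or seafood), so (n) stands. So (e) applies.

No — exception (e) applies; Esme is not required to hold a food-handler permit.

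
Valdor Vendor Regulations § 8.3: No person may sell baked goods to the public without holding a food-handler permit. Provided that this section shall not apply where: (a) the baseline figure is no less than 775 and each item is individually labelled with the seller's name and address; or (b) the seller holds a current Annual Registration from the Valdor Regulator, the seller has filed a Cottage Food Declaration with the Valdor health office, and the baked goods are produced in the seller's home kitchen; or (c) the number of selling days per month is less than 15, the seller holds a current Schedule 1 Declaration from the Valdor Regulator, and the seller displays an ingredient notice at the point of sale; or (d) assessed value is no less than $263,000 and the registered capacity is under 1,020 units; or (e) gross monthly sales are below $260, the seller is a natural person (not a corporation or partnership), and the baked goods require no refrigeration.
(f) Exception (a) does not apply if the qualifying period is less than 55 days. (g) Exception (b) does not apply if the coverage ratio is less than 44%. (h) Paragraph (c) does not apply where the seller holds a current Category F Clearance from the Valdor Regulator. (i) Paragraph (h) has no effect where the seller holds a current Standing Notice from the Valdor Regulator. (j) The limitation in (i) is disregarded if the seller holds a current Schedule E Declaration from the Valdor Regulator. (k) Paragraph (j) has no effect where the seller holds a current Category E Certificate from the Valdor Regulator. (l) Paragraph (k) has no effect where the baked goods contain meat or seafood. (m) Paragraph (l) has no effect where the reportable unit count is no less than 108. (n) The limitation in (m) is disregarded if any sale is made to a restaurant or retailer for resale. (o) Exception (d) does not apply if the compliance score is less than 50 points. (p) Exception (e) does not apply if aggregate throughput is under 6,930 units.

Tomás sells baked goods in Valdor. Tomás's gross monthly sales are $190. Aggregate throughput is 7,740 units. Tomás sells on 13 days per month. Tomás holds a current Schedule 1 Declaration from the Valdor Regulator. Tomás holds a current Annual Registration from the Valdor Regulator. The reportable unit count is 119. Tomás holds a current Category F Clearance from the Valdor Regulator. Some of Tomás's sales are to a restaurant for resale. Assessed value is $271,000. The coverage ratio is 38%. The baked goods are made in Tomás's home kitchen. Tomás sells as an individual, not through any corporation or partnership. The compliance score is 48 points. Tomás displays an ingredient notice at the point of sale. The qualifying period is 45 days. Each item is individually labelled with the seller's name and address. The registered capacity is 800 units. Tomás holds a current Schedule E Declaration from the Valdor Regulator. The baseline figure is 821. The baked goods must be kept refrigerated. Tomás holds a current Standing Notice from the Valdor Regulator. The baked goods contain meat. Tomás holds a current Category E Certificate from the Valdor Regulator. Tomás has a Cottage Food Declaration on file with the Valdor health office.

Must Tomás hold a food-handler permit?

Exception (a): the baseline figure is 821, meeting the 775 threshold; items are individually labelled — every condition holds. But applying paragraph (f): (f) operates against (a): the qualifying period is 45 days, less than the 55 days limit. So (a) is unavailable.
Exception (b) is satisfied on its face — a current Annual Registration is held; a Cottage Food Declaration is on file; the baked goods are home-kitchen produced. But: (g) operates — the coverage ratio is 38%, less than the 44% limit. Exception (b) does not apply.
Exception (c): the number of selling days per month is 13, less than the 15 limit; a current Schedule 1 Declaration is held; an ingredient notice is displayed — every condition holds. But applying paragraphs (h)–(n): (h) operates against (c): a current Category F Clearance is held. (i) would limit (h) — a current Standing Notice is held — but (j) sets (i) aside: (j) operates — a current Schedule E Declaration is held. (k) applies (a current Category E Certificate is held), but yields to (l): (l) operates against (k): the baked goods contain meat. (m) would limit (l) — the reportable unit count is 119, meeting the 108 threshold — but (n) sets (m) aside: (n) is triggered — some sales are to a restaurant for resale. (c) is therefore removed.
Exception (d)'s conditions are all satisfied: assessed value is $271,000, meeting the $263,000 threshold; the registered capacity is 800 units, under the 1,020 units limit. But applying paragraph (o): (o) operates against (d): the compliance score is 48 points, less than the 50 points limit. Exception (d) does not apply.
Exception (e) fails — the baked goods require refrigeration.
No exception is made out. Tomás falls within the general rule.

Yes — Tomás must hold a food-handler permit.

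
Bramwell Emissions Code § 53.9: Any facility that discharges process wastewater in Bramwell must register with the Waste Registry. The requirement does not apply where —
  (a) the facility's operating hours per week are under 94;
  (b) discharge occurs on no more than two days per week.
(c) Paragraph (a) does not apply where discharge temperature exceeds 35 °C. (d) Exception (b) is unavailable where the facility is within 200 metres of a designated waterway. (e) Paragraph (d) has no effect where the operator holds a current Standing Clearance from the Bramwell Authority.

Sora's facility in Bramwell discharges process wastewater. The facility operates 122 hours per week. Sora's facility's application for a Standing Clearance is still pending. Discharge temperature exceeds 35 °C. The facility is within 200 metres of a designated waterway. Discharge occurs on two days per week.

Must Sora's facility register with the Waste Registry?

Exception (a) requires that the facility's operating hours per week are under 94; but the facility's operating hours per week are 122, not under 94, so (a) is unavailable.
Exception (b) is satisfied on its face — discharge occurs on no more than two days per week. However, paragraphs (d)–(e) must be considered: (d) operates against (b): the facility is within 200 m of a designated waterway. (e), which would lift (d), is not engaged — the Standing Clearance is not current. Exception (b) does not apply.
Every exception is unavailable, so the rule governs.

Yes — Sora's facility must register with the Waste Registry.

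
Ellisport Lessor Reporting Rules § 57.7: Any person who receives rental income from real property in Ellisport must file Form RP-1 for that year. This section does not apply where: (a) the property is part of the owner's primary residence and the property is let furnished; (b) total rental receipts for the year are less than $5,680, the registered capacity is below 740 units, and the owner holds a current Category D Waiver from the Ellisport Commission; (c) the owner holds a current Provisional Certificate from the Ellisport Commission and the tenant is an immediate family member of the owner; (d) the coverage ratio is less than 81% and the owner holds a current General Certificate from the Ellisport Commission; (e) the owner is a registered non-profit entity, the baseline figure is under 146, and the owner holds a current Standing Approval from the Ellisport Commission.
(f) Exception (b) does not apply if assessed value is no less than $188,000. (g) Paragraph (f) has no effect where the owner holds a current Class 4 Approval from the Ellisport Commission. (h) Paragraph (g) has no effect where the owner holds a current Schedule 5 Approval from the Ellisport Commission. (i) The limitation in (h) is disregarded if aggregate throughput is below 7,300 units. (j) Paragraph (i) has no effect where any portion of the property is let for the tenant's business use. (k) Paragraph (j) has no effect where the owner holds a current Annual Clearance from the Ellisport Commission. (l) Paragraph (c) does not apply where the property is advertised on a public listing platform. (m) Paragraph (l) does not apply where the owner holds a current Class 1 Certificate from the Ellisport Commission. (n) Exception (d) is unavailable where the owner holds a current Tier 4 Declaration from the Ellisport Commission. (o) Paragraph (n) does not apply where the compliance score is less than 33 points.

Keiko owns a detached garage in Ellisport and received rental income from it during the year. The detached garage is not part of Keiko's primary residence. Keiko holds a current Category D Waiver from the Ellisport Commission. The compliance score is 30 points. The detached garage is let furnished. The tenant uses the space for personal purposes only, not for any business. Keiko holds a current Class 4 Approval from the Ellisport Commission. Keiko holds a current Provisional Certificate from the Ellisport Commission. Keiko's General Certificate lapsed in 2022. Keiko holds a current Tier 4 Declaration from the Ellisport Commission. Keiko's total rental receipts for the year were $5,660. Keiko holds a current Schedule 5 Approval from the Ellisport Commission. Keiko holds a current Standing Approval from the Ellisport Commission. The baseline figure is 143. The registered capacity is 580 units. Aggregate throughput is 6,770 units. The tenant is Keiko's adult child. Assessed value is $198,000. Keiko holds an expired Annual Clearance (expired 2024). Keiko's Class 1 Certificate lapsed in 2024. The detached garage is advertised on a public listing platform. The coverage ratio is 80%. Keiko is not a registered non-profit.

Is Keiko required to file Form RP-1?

No — exception (b) applies; Keiko is not required to file Form RP-1.

Exception (a) fails — the detached garage is not part of the primary residence.
All of (b)'s requirements are met (total rental receipts for the year are $5,660, less than the $5,680 limit; the registered capacity is 580 units, below the 740 units limit; a current Category D Waiver is held). As to paragraphs (f)–(k): (f) would limit (b) — assessed value is $198,000, meeting the $188,000 threshold — but (g) sets (f) aside: (g) is triggered — a current Class 4 Approval is held. (h) would limit (g) — a current Schedule 5 Approval is held — but (i) sets (h) aside: (i) is engaged — aggregate throughput is 6,770 units, below the 7,300 units limit. (j), which would lift (i), is not engaged — the space is used for personal purposes only. (b) remains available.
Exception (c)'s conditions are all satisfied: a current Provisional Certificate is held; the tenant is an immediate family member. However, paragraphs (l)–(m) must be considered: (l) operates against (c): the property is publicly advertised. (m), which would lift (l), does not operate here — there is no Class 1 Certificate in force. (c) is therefore removed.
Exception (d) fails — no current General Certificate is held.
Exception (e) does not apply: Keiko is not a registered non-profit.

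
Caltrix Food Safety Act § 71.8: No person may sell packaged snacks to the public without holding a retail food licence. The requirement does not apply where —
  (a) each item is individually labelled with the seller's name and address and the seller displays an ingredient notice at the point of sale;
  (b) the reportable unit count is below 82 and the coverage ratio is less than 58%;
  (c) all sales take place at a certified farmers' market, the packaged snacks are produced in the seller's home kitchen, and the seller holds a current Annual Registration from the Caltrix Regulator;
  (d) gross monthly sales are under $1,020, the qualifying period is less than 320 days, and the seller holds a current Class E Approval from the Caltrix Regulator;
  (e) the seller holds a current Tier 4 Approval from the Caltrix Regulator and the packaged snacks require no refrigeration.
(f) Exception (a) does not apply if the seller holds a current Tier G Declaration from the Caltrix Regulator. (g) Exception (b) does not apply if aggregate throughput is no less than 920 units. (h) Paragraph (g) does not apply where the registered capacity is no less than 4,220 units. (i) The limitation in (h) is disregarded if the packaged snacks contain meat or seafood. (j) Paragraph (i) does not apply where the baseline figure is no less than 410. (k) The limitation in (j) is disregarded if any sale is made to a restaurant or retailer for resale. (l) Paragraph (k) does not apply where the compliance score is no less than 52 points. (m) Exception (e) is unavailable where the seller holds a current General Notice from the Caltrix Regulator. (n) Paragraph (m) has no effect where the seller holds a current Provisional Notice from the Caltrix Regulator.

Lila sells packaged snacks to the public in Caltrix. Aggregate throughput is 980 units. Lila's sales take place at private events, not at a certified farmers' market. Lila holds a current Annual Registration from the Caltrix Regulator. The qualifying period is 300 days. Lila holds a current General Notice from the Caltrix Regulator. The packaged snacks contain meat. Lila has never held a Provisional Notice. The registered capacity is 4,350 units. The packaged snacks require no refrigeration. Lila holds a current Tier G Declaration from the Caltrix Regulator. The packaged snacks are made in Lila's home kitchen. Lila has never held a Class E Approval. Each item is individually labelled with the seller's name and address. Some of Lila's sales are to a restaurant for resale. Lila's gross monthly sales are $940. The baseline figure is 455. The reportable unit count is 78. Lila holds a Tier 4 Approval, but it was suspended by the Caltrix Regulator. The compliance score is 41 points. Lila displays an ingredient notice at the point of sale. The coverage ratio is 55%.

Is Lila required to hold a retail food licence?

Yes — Lila must hold a retail food licence.

All of (a)'s requirements are met (items are individually labelled; an ingredient notice is displayed). But applying paragraph (f): (f) operates against (a): a current Tier G Declaration is held. (a) is therefore removed.
Exception (b) is satisfied on its face — the reportable unit count is 78, below the 82 limit; the coverage ratio is 55%, less than the 58% limit. But applying paragraphs (g)–(l): (g) is triggered — aggregate throughput is 980 units, meeting the 920 units threshold. (h) applies (the registered capacity is 4,350 units, meeting the 4,220 units threshold), but is overridden by (i): (i) operates against (h): the packaged snacks contain meat. (j) applies (the baseline figure is 455, meeting the 410 threshold), but yields to (k): (k) operates against (j): some sales are to a restaurant for resale. (l) is not triggered (the compliance score is 41 points, short of 52 points), so (k) stands. Exception (b) does not apply.
Exception (c) does not apply: sales are at private events, not a certified farmers' market.
Exception (d) does not apply: the Class E Approval is not current.
Exception (e) does not apply: no current Tier 4 Approval is held.
None of the exceptions is available; § 71.8 applies in full.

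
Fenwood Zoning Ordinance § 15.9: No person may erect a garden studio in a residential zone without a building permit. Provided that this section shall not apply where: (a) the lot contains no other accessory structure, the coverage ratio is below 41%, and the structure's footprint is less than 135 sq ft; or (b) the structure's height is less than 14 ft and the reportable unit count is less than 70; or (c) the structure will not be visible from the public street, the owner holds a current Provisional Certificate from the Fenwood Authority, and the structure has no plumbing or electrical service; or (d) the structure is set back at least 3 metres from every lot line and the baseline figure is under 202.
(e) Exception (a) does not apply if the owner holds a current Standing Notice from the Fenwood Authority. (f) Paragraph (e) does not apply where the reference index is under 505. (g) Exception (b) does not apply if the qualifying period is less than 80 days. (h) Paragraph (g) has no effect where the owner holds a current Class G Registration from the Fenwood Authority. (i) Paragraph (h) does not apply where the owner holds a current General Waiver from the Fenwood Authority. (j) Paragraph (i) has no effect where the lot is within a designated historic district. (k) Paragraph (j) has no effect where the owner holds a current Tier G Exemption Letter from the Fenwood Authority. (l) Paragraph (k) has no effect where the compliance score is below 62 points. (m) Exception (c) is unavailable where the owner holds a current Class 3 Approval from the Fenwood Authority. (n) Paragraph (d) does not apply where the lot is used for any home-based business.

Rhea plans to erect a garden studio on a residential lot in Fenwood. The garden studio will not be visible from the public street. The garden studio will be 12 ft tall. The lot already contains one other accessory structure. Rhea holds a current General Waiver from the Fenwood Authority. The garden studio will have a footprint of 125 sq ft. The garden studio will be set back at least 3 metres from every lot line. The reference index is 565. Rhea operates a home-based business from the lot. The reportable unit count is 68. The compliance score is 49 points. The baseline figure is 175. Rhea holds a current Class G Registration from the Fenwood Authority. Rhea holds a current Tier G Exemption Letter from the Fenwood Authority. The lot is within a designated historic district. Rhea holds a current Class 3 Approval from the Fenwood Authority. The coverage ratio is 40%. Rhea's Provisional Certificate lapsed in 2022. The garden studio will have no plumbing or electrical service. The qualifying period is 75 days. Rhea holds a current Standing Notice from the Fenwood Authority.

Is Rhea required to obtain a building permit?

No — exception (b) applies; Rhea does not need a building permit.

Exception (a) fails — the lot already has another accessory structure.
Exception (b)'s conditions are all satisfied: the structure's height is 12 ft, less than the 14 ft limit; the reportable unit count is 68, less than the 70 limit. Considering the limiting provisions: (g) would limit (b) — the qualifying period is 75 days, less than the 80 days limit — but (h) sets (g) aside: (h) operates against (g): a current Class G Registration is held. (i) would limit (h) — a current General Waiver is held — but (j) sets (i) aside: (j) operates against (i): the lot is in a historic district. (k) is triggered (a current Tier G Exemption Letter is held), but yields to (l): (l) is triggered — the compliance score is 49 points, below the 62 points limit. Exception (b) stands.
Exception (c) fails — the Provisional Certificate is not current.
All of (d)'s requirements are met (the setback is at least 3 m on every side; the baseline figure is 175, under the 202 limit). But: (n) is triggered — a home-based business operates on the lot. Exception (d) does not apply.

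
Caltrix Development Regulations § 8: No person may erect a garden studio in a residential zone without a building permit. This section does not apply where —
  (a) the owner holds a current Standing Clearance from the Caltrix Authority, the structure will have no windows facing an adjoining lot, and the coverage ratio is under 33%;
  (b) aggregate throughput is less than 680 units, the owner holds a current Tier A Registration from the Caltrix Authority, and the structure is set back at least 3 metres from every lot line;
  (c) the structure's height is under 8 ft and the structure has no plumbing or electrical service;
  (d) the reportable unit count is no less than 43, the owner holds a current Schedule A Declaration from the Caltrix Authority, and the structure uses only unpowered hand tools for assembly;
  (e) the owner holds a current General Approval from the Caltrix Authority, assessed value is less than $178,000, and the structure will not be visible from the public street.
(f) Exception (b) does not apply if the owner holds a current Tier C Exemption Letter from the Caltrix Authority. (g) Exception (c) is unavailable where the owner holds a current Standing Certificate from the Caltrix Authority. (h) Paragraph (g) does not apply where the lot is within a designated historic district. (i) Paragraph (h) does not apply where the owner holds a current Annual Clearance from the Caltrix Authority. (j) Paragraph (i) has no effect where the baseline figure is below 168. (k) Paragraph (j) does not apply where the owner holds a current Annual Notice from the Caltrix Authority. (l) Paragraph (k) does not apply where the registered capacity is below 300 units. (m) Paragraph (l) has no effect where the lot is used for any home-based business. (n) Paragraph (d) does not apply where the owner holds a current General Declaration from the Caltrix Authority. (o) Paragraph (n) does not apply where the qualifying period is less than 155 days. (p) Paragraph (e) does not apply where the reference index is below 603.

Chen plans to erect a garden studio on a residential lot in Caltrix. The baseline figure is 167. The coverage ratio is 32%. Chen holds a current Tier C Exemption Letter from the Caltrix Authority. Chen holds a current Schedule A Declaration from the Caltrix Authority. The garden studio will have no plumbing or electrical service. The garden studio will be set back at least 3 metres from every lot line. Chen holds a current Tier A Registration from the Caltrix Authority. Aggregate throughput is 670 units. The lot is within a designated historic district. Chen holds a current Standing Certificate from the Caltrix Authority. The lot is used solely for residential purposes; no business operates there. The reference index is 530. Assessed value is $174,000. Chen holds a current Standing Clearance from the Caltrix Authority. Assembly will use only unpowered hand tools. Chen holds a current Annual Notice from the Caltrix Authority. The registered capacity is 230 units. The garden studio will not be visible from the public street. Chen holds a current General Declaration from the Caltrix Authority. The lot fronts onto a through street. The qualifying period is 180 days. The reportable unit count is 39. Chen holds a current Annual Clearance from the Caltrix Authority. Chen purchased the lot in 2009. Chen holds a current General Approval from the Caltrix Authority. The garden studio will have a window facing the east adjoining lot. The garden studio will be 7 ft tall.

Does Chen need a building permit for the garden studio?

No — exception (c) applies; Chen does not need a building permit.

Exception (a) requires that the structure will have no windows facing an adjoining lot; but a window faces an adjoining lot, so (a) is unavailable.
Exception (b)'s conditions are all satisfied: aggregate throughput is 670 units, less than the 680 units limit; a current Tier A Registration is held; the setback is at least 3 m on every side. But: (f) operates against (b): a current Tier C Exemption Letter is held. Exception (b) does not apply.
Exception (c)'s conditions are all satisfied: the structure's height is 7 ft, under the 8 ft limit; there is no plumbing or electrical service. As to paragraphs (g)–(m): (g) would limit (c) — a current Standing Certificate is held — but (h) sets (g) aside: (h) is triggered — the lot is in a historic district. (i) would limit (h) — a current Annual Clearance is held — but (j) sets (i) aside: (j) operates against (i): the baseline figure is 167, below the 168 limit. (k) would limit (j) — a current Annual Notice is held — but (l) sets (k) aside: (l) operates against (k): the registered capacity is 230 units, below the 300 units limit. (m) is not triggered (the lot is solely residential), so (l) stands. (c) remains available.
Exception (d) requires that the reportable unit count is no less than 43; but the reportable unit count is 39, short of 43, so (d) is unavailable.
Exception (e): a current General Approval is held; assessed value is $174,000, less than the $178,000 limit; the structure will not be visible from the street — every condition holds. But applying paragraph (p): (p) operates against (e): the reference index is 530, below the 603 limit. Exception (e) does not apply.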